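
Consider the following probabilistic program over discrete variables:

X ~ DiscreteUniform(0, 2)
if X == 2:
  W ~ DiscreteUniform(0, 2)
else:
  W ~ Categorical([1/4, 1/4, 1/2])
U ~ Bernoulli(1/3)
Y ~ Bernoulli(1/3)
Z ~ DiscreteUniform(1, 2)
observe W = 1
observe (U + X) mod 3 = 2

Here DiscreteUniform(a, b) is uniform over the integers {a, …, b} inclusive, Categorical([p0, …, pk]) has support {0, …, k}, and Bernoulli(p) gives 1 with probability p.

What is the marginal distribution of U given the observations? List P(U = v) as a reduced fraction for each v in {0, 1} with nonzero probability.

P(U=0) = 8/11, P(U=1) = 3/11

Enumerate traces; 8 have nonzero weight after conditioning:
  (X=1, W=1, U=1, Y=0, Z=1) weight 1/108
  (X=1, W=1, U=1, Y=0, Z=2) weight 1/108
  (X=1, W=1, U=1, Y=1, Z=1) weight 1/216
  (X=1, W=1, U=1, Y=1, Z=2) weight 1/216
  (X=2, W=1, U=0, Y=0, Z=1) weight 2/81
  (X=2, W=1, U=0, Y=0, Z=2) weight 2/81
  (X=2, W=1, U=0, Y=1, Z=1) weight 1/81
  (X=2, W=1, U=0, Y=1, Z=2) weight 1/81
Group by U:
  weight(U=0) = 2/27
  weight(U=1) = 1/36
Total weight = 2/27 + 1/36 = 11/108
P(U=0 | obs) = 2/27 / 11/108 = 8/11
P(U=1 | obs) = 1/36 / 11/108 = 3/11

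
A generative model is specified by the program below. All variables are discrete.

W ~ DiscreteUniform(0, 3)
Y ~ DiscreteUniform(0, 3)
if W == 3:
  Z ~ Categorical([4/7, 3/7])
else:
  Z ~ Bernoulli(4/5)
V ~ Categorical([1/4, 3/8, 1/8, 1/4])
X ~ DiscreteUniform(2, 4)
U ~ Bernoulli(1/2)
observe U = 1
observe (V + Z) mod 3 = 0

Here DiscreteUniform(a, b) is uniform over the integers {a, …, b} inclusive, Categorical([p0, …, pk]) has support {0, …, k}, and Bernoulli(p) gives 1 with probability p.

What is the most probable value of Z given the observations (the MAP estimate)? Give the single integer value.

Enumerate traces; 144 have nonzero weight after conditioning:
  (W=0, Y=0, Z=0, V=0, X=2, U=1) weight 1/1920
  (W=0, Y=0, Z=0, V=0, X=3, U=1) weight 1/1920
  (W=0, Y=0, Z=0, V=0, X=4, U=1) weight 1/1920
  (W=0, Y=0, Z=0, V=3, X=2, U=1) weight 1/1920
  (W=0, Y=0, Z=0, V=3, X=3, U=1) weight 1/1920
  (W=0, Y=0, Z=0, V=3, X=4, U=1) weight 1/1920
  (W=0, Y=0, Z=1, V=2, X=2, U=1) weight 1/960
  (W=0, Y=0, Z=1, V=2, X=3, U=1) weight 1/960
  … 136 more
Group by Z:
  weight(Z=0) = 41/560
  weight(Z=1) = 99/2240
Total weight = 41/560 + 99/2240 = 263/2240
P(Z=0 | obs) = 41/560 / 263/2240 = 164/263
P(Z=1 | obs) = 99/2240 / 263/2240 = 99/263
argmax = 0

argmax_v P(Z = v | obs) = 0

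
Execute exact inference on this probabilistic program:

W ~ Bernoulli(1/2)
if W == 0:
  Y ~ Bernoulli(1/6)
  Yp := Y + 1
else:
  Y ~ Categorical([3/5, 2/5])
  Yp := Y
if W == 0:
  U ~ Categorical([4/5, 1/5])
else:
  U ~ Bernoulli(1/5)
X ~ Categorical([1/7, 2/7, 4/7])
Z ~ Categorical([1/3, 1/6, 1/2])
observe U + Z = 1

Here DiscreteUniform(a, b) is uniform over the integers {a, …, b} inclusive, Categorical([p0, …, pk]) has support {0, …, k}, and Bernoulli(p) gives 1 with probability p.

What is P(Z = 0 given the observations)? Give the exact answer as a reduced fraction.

P(Z = 0 | obs) = 1/3

Enumerate traces; 24 have nonzero weight after conditioning:
  (W=0, Y=0, U=0, X=0, Z=1) weight 1/126
  (W=0, Y=0, U=0, X=1, Z=1) weight 1/63
  (W=0, Y=0, U=0, X=2, Z=1) weight 2/63
  (W=0, Y=0, U=1, X=0, Z=0) weight 1/252
  (W=0, Y=0, U=1, X=1, Z=0) weight 1/126
  (W=0, Y=0, U=1, X=2, Z=0) weight 1/63
  (W=0, Y=1, U=0, X=0, Z=1) weight 1/630
  (W=0, Y=1, U=0, X=1, Z=1) weight 1/315
  … 16 more
Group by Z:
  weight(Z=0) = 1/15
  weight(Z=1) = 2/15
Total weight = 1/15 + 2/15 = 1/5
P(Z=0 | obs) = 1/15 / 1/5 = 1/3
P(Z=1 | obs) = 2/15 / 1/5 = 2/3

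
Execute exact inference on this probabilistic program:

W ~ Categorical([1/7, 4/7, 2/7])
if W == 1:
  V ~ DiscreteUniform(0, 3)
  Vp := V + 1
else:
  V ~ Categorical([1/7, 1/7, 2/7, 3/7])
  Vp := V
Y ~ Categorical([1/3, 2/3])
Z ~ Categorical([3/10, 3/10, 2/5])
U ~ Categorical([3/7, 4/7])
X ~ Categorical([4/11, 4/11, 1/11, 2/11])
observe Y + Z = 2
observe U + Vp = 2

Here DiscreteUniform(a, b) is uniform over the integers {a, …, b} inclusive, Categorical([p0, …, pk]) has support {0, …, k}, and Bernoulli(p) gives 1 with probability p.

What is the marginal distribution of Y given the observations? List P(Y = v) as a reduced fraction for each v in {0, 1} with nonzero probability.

Enumerate traces; 48 have nonzero weight after conditioning:
  (W=0, V=1, Y=0, Z=2, U=1, X=0) weight 32/56595
  (W=0, V=1, Y=0, Z=2, U=1, X=1) weight 32/56595
  (W=0, V=1, Y=0, Z=2, U=1, X=2) weight 8/56595
  (W=0, V=1, Y=0, Z=2, U=1, X=3) weight 16/56595
  (W=0, V=1, Y=1, Z=1, U=1, X=0) weight 16/18865
  (W=0, V=1, Y=1, Z=1, U=1, X=1) weight 16/18865
  (W=0, V=1, Y=1, Z=1, U=1, X=2) weight 4/18865
  (W=0, V=1, Y=1, Z=1, U=1, X=3) weight 8/18865
  … 40 more
Group by Y:
  weight(Y=0) = 158/5145
  weight(Y=1) = 79/1715
Total weight = 158/5145 + 79/1715 = 79/1029
P(Y=0 | obs) = 158/5145 / 79/1029 = 2/5
P(Y=1 | obs) = 79/1715 / 79/1029 = 3/5

P(Y=0) = 2/5, P(Y=1) = 3/5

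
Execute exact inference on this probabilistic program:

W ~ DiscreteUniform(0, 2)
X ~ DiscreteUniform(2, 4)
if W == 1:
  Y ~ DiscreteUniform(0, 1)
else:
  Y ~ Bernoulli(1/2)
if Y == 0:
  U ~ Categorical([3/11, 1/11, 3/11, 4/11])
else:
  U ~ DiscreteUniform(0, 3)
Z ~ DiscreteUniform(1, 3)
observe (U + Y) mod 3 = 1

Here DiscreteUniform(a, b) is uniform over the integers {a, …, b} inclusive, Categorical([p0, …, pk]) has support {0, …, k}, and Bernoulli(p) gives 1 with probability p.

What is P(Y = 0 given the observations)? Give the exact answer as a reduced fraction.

P(Y = 0 | obs) = 2/13

Enumerate traces; 81 have nonzero weight after conditioning:
  (W=0, X=2, Y=0, U=1, Z=1) weight 1/594
  (W=0, X=2, Y=0, U=1, Z=2) weight 1/594
  (W=0, X=2, Y=0, U=1, Z=3) weight 1/594
  (W=0, X=2, Y=1, U=0, Z=1) weight 1/216
  (W=0, X=2, Y=1, U=0, Z=2) weight 1/216
  (W=0, X=2, Y=1, U=0, Z=3) weight 1/216
  (W=0, X=2, Y=1, U=3, Z=1) weight 1/216
  (W=0, X=2, Y=1, U=3, Z=2) weight 1/216
  … 73 more
Group by Y:
  weight(Y=0) = 1/22
  weight(Y=1) = 1/4
Total weight = 1/22 + 1/4 = 13/44
P(Y=0 | obs) = 1/22 / 13/44 = 2/13
P(Y=1 | obs) = 1/4 / 13/44 = 11/13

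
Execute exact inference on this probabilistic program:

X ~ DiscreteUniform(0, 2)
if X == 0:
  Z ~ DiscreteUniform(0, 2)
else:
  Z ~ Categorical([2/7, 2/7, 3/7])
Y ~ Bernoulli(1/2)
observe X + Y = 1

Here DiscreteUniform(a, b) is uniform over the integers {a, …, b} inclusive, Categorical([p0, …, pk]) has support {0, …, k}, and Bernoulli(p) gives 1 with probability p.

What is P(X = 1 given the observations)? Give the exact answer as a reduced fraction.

P(X = 1 | obs) = 1/2

Enumerate traces; 6 have nonzero weight after conditioning:
  (X=0, Z=0, Y=1) weight 1/18
  (X=0, Z=1, Y=1) weight 1/18
  (X=0, Z=2, Y=1) weight 1/18
  (X=1, Z=0, Y=0) weight 1/21
  (X=1, Z=1, Y=0) weight 1/21
  (X=1, Z=2, Y=0) weight 1/14
Group by X:
  weight(X=0) = 1/6
  weight(X=1) = 1/6
Total weight = 1/6 + 1/6 = 1/3
P(X=0 | obs) = 1/6 / 1/3 = 1/2
P(X=1 | obs) = 1/6 / 1/3 = 1/2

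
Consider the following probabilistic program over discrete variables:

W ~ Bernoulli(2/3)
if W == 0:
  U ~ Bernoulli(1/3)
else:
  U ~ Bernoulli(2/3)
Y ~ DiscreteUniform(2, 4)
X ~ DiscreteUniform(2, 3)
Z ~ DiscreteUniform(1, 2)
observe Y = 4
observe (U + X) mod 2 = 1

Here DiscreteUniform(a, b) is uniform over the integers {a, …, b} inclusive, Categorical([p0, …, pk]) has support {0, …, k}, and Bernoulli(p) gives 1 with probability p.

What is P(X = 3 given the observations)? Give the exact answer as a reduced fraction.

P(X = 3 | obs) = 4/9

Enumerate traces; 8 have nonzero weight after conditioning:
  (W=0, U=0, Y=4, X=3, Z=1) weight 1/54
  (W=0, U=0, Y=4, X=3, Z=2) weight 1/54
  (W=0, U=1, Y=4, X=2, Z=1) weight 1/108
  (W=0, U=1, Y=4, X=2, Z=2) weight 1/108
  (W=1, U=0, Y=4, X=3, Z=1) weight 1/54
  (W=1, U=0, Y=4, X=3, Z=2) weight 1/54
  (W=1, U=1, Y=4, X=2, Z=1) weight 1/27
  (W=1, U=1, Y=4, X=2, Z=2) weight 1/27
Group by X:
  weight(X=2) = 5/54
  weight(X=3) = 2/27
Total weight = 5/54 + 2/27 = 1/6
P(X=2 | obs) = 5/54 / 1/6 = 5/9
P(X=3 | obs) = 2/27 / 1/6 = 4/9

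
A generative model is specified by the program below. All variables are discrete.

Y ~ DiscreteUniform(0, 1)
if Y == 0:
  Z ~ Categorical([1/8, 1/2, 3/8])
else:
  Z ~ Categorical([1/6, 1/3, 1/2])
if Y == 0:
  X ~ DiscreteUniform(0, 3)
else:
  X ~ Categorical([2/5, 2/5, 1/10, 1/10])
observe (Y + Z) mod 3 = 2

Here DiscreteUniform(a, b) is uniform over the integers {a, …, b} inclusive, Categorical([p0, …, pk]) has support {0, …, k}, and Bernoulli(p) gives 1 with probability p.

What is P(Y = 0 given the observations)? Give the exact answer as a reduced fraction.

Enumerate traces; 8 have nonzero weight after conditioning:
  (Y=0, Z=2, X=0) weight 3/64
  (Y=0, Z=2, X=1) weight 3/64
  (Y=0, Z=2, X=2) weight 3/64
  (Y=0, Z=2, X=3) weight 3/64
  (Y=1, Z=1, X=0) weight 1/15
  (Y=1, Z=1, X=1) weight 1/15
  (Y=1, Z=1, X=2) weight 1/60
  (Y=1, Z=1, X=3) weight 1/60
Group by Y:
  weight(Y=0) = 3/16
  weight(Y=1) = 1/6
Total weight = 3/16 + 1/6 = 17/48
P(Y=0 | obs) = 3/16 / 17/48 = 9/17
P(Y=1 | obs) = 1/6 / 17/48 = 8/17

P(Y = 0 | obs) = 9/17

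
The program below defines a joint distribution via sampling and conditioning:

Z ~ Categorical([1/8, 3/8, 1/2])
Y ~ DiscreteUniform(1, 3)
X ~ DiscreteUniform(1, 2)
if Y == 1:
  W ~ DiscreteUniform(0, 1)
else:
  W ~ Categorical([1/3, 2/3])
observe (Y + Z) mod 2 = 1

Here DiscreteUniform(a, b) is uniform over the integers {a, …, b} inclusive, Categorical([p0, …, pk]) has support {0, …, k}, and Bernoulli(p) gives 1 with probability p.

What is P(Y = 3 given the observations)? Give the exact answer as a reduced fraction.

P(Y = 3 | obs) = 5/13

Enumerate traces; 20 have nonzero weight after conditioning:
  (Z=0, Y=1, X=1, W=0) weight 1/96
  (Z=0, Y=1, X=1, W=1) weight 1/96
  (Z=0, Y=1, X=2, W=0) weight 1/96
  (Z=0, Y=1, X=2, W=1) weight 1/96
  (Z=0, Y=3, X=1, W=0) weight 1/144
  (Z=0, Y=3, X=1, W=1) weight 1/72
  (Z=0, Y=3, X=2, W=0) weight 1/144
  (Z=0, Y=3, X=2, W=1) weight 1/72
  (Z=1, Y=2, X=1, W=0) weight 1/48
  … 11 more
Group by Y:
  weight(Y=1) = 5/24
  weight(Y=2) = 1/8
  weight(Y=3) = 5/24
Total weight = 5/24 + 1/8 + 5/24 = 13/24
P(Y=1 | obs) = 5/24 / 13/24 = 5/13
P(Y=2 | obs) = 1/8 / 13/24 = 3/13
P(Y=3 | obs) = 5/24 / 13/24 = 5/13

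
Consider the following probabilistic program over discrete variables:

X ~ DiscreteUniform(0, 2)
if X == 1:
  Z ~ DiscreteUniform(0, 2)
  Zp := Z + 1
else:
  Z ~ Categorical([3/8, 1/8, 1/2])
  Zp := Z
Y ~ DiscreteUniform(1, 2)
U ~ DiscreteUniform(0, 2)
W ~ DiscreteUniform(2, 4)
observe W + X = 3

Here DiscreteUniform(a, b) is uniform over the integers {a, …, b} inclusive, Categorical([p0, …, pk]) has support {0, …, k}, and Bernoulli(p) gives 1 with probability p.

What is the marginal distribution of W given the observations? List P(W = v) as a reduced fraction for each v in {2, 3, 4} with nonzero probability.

P(W=2) = 1/2, P(W=3) = 1/2

Enumerate traces; 36 have nonzero weight after conditioning:
  (X=0, Z=0, Y=1, U=0, W=3) weight 1/144
  (X=0, Z=0, Y=1, U=1, W=3) weight 1/144
  (X=0, Z=0, Y=1, U=2, W=3) weight 1/144
  (X=0, Z=0, Y=2, U=0, W=3) weight 1/144
  (X=0, Z=0, Y=2, U=1, W=3) weight 1/144
  (X=0, Z=0, Y=2, U=2, W=3) weight 1/144
  (X=0, Z=1, Y=1, U=0, W=3) weight 1/432
  (X=0, Z=1, Y=1, U=1, W=3) weight 1/432
  (X=1, Z=0, Y=1, U=0, W=2) weight 1/162
  … 27 more
Group by W:
  weight(W=2) = 1/9
  weight(W=3) = 1/9
Total weight = 1/9 + 1/9 = 2/9
P(W=2 | obs) = 1/9 / 2/9 = 1/2
P(W=3 | obs) = 1/9 / 2/9 = 1/2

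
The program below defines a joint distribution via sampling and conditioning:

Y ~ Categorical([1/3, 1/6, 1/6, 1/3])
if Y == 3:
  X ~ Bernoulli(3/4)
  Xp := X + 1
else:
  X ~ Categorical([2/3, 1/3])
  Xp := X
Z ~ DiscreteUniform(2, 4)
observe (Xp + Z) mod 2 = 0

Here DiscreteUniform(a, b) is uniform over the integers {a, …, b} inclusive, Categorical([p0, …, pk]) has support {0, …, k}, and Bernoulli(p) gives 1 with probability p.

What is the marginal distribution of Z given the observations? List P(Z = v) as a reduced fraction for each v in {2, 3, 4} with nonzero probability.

P(Z=2) = 25/61, P(Z=3) = 11/61, P(Z=4) = 25/61

Enumerate traces; 12 have nonzero weight after conditioning:
  (Y=0, X=0, Z=2) weight 2/27
  (Y=0, X=0, Z=4) weight 2/27
  (Y=0, X=1, Z=3) weight 1/27
  (Y=1, X=0, Z=2) weight 1/27
  (Y=1, X=0, Z=4) weight 1/27
  (Y=1, X=1, Z=3) weight 1/54
  (Y=2, X=0, Z=2) weight 1/27
  (Y=2, X=0, Z=4) weight 1/27
  … 4 more
Group by Z:
  weight(Z=2) = 25/108
  weight(Z=3) = 11/108
  weight(Z=4) = 25/108
Total weight = 25/108 + 11/108 + 25/108 = 61/108
P(Z=2 | obs) = 25/108 / 61/108 = 25/61
P(Z=3 | obs) = 11/108 / 61/108 = 11/61
P(Z=4 | obs) = 25/108 / 61/108 = 25/61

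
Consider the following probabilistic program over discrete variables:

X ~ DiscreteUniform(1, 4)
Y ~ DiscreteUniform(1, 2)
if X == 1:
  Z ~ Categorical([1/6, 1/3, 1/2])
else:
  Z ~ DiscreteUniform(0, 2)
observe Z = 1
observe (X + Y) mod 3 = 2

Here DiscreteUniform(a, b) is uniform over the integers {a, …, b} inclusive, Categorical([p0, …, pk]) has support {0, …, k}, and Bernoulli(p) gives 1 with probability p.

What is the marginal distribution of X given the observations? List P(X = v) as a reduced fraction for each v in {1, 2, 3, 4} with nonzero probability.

Enumerate traces; 3 have nonzero weight after conditioning:
  (X=1, Y=1, Z=1) weight 1/24
  (X=3, Y=2, Z=1) weight 1/24
  (X=4, Y=1, Z=1) weight 1/24
Group by X:
  weight(X=1) = 1/24
  weight(X=3) = 1/24
  weight(X=4) = 1/24
Total weight = 1/24 + 1/24 + 1/24 = 1/8
P(X=1 | obs) = 1/24 / 1/8 = 1/3
P(X=3 | obs) = 1/24 / 1/8 = 1/3
P(X=4 | obs) = 1/24 / 1/8 = 1/3

P(X=1) = 1/3, P(X=3) = 1/3, P(X=4) = 1/3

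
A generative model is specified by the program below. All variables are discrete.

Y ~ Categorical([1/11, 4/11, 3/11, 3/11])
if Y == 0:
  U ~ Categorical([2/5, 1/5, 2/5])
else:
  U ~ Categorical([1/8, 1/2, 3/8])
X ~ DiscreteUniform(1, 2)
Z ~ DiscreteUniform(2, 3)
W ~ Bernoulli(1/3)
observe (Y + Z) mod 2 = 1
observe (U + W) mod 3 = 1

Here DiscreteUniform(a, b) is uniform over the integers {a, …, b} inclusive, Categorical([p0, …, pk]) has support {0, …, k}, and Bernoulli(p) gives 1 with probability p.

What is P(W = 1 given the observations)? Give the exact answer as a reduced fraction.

Enumerate traces; 16 have nonzero weight after conditioning:
  (Y=0, U=0, X=1, Z=3, W=1) weight 1/330
  (Y=0, U=0, X=2, Z=3, W=1) weight 1/330
  (Y=0, U=1, X=1, Z=3, W=0) weight 1/330
  (Y=0, U=1, X=2, Z=3, W=0) weight 1/330
  (Y=1, U=0, X=1, Z=2, W=1) weight 1/264
  (Y=1, U=0, X=2, Z=2, W=1) weight 1/264
  (Y=1, U=1, X=1, Z=2, W=0) weight 1/33
  (Y=1, U=1, X=2, Z=2, W=0) weight 1/33
  … 8 more
Group by W:
  weight(W=0) = 26/165
  weight(W=1) = 1/40
Total weight = 26/165 + 1/40 = 241/1320
P(W=0 | obs) = 26/165 / 241/1320 = 208/241
P(W=1 | obs) = 1/40 / 241/1320 = 33/241

P(W = 1 | obs) = 33/241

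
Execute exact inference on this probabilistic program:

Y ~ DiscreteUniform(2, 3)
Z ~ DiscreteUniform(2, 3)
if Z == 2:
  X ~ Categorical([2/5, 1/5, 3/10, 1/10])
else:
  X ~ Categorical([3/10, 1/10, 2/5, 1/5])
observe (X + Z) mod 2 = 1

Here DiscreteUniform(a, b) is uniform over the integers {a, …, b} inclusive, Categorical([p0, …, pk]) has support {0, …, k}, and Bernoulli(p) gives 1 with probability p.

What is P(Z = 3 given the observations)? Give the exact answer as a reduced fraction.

P(Z = 3 | obs) = 7/10

Enumerate traces; 8 have nonzero weight after conditioning:
  (Y=2, Z=2, X=1) weight 1/20
  (Y=2, Z=2, X=3) weight 1/40
  (Y=2, Z=3, X=0) weight 3/40
  (Y=2, Z=3, X=2) weight 1/10
  (Y=3, Z=2, X=1) weight 1/20
  (Y=3, Z=2, X=3) weight 1/40
  (Y=3, Z=3, X=0) weight 3/40
  (Y=3, Z=3, X=2) weight 1/10
Group by Z:
  weight(Z=2) = 3/20
  weight(Z=3) = 7/20
Total weight = 3/20 + 7/20 = 1/2
P(Z=2 | obs) = 3/20 / 1/2 = 3/10
P(Z=3 | obs) = 7/20 / 1/2 = 7/10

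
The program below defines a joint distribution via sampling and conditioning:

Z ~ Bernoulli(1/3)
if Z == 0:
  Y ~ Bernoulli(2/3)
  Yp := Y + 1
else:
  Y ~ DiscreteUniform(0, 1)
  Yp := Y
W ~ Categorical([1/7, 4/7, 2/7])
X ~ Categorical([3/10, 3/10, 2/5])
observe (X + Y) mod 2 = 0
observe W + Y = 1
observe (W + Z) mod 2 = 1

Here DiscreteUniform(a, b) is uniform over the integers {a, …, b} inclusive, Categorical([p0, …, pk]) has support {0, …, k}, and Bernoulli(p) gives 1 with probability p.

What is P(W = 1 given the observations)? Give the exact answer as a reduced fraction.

Enumerate traces; 3 have nonzero weight after conditioning:
  (Z=0, Y=0, W=1, X=0) weight 4/105
  (Z=0, Y=0, W=1, X=2) weight 16/315
  (Z=1, Y=1, W=0, X=1) weight 1/140
Group by W:
  weight(W=0) = 1/140
  weight(W=1) = 4/45
Total weight = 1/140 + 4/45 = 121/1260
P(W=0 | obs) = 1/140 / 121/1260 = 9/121
P(W=1 | obs) = 4/45 / 121/1260 = 112/121

P(W = 1 | obs) = 112/121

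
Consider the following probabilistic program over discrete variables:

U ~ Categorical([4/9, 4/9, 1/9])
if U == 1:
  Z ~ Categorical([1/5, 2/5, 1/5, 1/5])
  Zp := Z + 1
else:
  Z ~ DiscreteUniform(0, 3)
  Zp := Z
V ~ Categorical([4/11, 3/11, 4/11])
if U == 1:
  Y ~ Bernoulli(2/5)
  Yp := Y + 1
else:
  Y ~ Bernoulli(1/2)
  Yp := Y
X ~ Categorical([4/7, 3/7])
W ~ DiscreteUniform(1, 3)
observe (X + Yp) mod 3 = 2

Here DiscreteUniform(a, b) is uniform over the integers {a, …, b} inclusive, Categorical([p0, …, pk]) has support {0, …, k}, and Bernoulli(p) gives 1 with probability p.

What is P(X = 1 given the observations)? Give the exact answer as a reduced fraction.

P(X = 1 | obs) = 147/211

Enumerate traces; 144 have nonzero weight after conditioning:
  (U=0, Z=0, V=0, Y=1, X=1, W=1) weight 2/693
  (U=0, Z=0, V=0, Y=1, X=1, W=2) weight 2/693
  (U=0, Z=0, V=0, Y=1, X=1, W=3) weight 2/693
  (U=0, Z=0, V=1, Y=1, X=1, W=1) weight 1/462
  (U=0, Z=0, V=1, Y=1, X=1, W=2) weight 1/462
  (U=0, Z=0, V=1, Y=1, X=1, W=3) weight 1/462
  (U=0, Z=0, V=2, Y=1, X=1, W=1) weight 2/693
  (U=0, Z=0, V=2, Y=1, X=1, W=2) weight 2/693
  (U=1, Z=0, V=0, Y=1, X=0, W=1) weight 128/51975
  … 135 more
Group by X:
  weight(X=0) = 32/315
  weight(X=1) = 7/30
Total weight = 32/315 + 7/30 = 211/630
P(X=0 | obs) = 32/315 / 211/630 = 64/211
P(X=1 | obs) = 7/30 / 211/630 = 147/211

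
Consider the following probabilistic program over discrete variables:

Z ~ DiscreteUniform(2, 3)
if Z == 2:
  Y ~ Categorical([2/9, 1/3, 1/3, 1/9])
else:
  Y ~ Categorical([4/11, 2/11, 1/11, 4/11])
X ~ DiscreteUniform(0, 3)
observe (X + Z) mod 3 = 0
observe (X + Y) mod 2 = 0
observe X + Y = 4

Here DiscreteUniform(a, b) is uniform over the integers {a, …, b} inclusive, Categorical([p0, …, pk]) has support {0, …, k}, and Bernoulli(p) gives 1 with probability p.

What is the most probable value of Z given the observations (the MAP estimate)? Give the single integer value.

argmax_v P(Z = v | obs) = 3

Enumerate traces; 2 have nonzero weight after conditioning:
  (Z=2, Y=3, X=1) weight 1/72
  (Z=3, Y=1, X=3) weight 1/44
Group by Z:
  weight(Z=2) = 1/72
  weight(Z=3) = 1/44
Total weight = 1/72 + 1/44 = 29/792
P(Z=2 | obs) = 1/72 / 29/792 = 11/29
P(Z=3 | obs) = 1/44 / 29/792 = 18/29
argmax = 3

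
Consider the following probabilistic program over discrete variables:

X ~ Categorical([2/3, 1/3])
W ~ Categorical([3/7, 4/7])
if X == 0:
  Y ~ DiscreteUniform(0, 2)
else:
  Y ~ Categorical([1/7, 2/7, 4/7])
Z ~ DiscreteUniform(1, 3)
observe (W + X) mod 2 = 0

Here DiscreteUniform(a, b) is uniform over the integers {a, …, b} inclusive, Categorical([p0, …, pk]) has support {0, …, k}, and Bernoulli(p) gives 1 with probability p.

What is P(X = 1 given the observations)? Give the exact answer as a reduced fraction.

P(X = 1 | obs) = 2/5

Enumerate traces; 18 have nonzero weight after conditioning:
  (X=0, W=0, Y=0, Z=1) weight 2/63
  (X=0, W=0, Y=0, Z=2) weight 2/63
  (X=0, W=0, Y=0, Z=3) weight 2/63
  (X=0, W=0, Y=1, Z=1) weight 2/63
  (X=0, W=0, Y=1, Z=2) weight 2/63
  (X=0, W=0, Y=1, Z=3) weight 2/63
  (X=0, W=0, Y=2, Z=1) weight 2/63
  (X=0, W=0, Y=2, Z=2) weight 2/63
  (X=1, W=1, Y=0, Z=1) weight 4/441
  … 9 more
Group by X:
  weight(X=0) = 2/7
  weight(X=1) = 4/21
Total weight = 2/7 + 4/21 = 10/21
P(X=0 | obs) = 2/7 / 10/21 = 3/5
P(X=1 | obs) = 4/21 / 10/21 = 2/5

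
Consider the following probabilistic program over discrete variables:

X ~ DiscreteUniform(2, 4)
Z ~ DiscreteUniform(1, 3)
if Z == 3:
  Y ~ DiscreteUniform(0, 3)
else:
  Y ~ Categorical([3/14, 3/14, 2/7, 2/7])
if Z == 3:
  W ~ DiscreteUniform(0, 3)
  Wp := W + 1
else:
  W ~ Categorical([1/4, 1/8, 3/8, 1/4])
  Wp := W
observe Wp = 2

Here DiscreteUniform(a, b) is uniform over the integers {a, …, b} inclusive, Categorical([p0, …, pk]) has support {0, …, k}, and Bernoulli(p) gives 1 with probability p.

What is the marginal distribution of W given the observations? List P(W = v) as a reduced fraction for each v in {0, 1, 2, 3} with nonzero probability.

Enumerate traces; 36 have nonzero weight after conditioning:
  (X=2, Z=1, Y=0, W=2) weight 1/112
  (X=2, Z=1, Y=1, W=2) weight 1/112
  (X=2, Z=1, Y=2, W=2) weight 1/84
  (X=2, Z=1, Y=3, W=2) weight 1/84
  (X=2, Z=2, Y=0, W=2) weight 1/112
  (X=2, Z=2, Y=1, W=2) weight 1/112
  (X=2, Z=2, Y=2, W=2) weight 1/84
  (X=2, Z=2, Y=3, W=2) weight 1/84
  (X=2, Z=3, Y=0, W=1) weight 1/144
  … 27 more
Group by W:
  weight(W=1) = 1/12
  weight(W=2) = 1/4
Total weight = 1/12 + 1/4 = 1/3
P(W=1 | obs) = 1/12 / 1/3 = 1/4
P(W=2 | obs) = 1/4 / 1/3 = 3/4

P(W=1) = 1/4, P(W=2) = 3/4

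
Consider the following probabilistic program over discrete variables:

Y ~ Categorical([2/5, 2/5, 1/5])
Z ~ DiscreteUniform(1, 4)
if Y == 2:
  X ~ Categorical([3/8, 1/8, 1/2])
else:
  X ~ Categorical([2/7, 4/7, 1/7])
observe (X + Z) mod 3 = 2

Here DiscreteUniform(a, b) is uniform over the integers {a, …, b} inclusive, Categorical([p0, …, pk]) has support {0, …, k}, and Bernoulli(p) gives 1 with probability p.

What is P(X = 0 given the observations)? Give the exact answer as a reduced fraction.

P(X = 0 | obs) = 17/83

Enumerate traces; 12 have nonzero weight after conditioning:
  (Y=0, Z=1, X=1) weight 2/35
  (Y=0, Z=2, X=0) weight 1/35
  (Y=0, Z=3, X=2) weight 1/70
  (Y=0, Z=4, X=1) weight 2/35
  (Y=1, Z=1, X=1) weight 2/35
  (Y=1, Z=2, X=0) weight 1/35
  (Y=1, Z=3, X=2) weight 1/70
  (Y=1, Z=4, X=1) weight 2/35
  … 4 more
Group by X:
  weight(X=0) = 17/224
  weight(X=1) = 27/112
  weight(X=2) = 3/56
Total weight = 17/224 + 27/112 + 3/56 = 83/224
P(X=0 | obs) = 17/224 / 83/224 = 17/83
P(X=1 | obs) = 27/112 / 83/224 = 54/83
P(X=2 | obs) = 3/56 / 83/224 = 12/83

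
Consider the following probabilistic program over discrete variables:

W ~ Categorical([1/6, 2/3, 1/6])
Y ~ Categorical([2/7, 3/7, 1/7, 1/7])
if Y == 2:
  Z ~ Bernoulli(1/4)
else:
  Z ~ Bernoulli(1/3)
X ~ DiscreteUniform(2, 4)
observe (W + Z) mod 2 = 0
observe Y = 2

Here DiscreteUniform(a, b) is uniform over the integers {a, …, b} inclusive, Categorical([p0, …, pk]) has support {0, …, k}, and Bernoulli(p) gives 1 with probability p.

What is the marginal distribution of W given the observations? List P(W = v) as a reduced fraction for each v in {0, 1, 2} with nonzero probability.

P(W=0) = 3/10, P(W=1) = 2/5, P(W=2) = 3/10

Enumerate traces; 9 have nonzero weight after conditioning:
  (W=0, Y=2, Z=0, X=2) weight 1/168
  (W=0, Y=2, Z=0, X=3) weight 1/168
  (W=0, Y=2, Z=0, X=4) weight 1/168
  (W=1, Y=2, Z=1, X=2) weight 1/126
  (W=1, Y=2, Z=1, X=3) weight 1/126
  (W=1, Y=2, Z=1, X=4) weight 1/126
  (W=2, Y=2, Z=0, X=2) weight 1/168
  (W=2, Y=2, Z=0, X=3) weight 1/168
  … 1 more
Group by W:
  weight(W=0) = 1/56
  weight(W=1) = 1/42
  weight(W=2) = 1/56
Total weight = 1/56 + 1/42 + 1/56 = 5/84
P(W=0 | obs) = 1/56 / 5/84 = 3/10
P(W=1 | obs) = 1/42 / 5/84 = 2/5
P(W=2 | obs) = 1/56 / 5/84 = 3/10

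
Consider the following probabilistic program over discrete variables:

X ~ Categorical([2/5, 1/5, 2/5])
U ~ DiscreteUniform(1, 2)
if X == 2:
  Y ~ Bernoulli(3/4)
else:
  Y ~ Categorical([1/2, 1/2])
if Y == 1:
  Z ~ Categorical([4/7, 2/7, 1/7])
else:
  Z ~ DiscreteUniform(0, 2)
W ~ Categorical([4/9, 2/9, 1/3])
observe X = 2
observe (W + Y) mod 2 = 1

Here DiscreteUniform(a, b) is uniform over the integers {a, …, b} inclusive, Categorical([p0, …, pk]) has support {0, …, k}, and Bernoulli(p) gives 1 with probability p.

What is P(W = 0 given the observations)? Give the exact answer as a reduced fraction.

P(W = 0 | obs) = 12/23

Enumerate traces; 18 have nonzero weight after conditioning:
  (X=2, U=1, Y=0, Z=0, W=1) weight 1/270
  (X=2, U=1, Y=0, Z=1, W=1) weight 1/270
  (X=2, U=1, Y=0, Z=2, W=1) weight 1/270
  (X=2, U=1, Y=1, Z=0, W=0) weight 4/105
  (X=2, U=1, Y=1, Z=0, W=2) weight 1/35
  (X=2, U=1, Y=1, Z=1, W=0) weight 2/105
  (X=2, U=1, Y=1, Z=1, W=2) weight 1/70
  (X=2, U=1, Y=1, Z=2, W=0) weight 1/105
  … 10 more
Group by W:
  weight(W=0) = 2/15
  weight(W=1) = 1/45
  weight(W=2) = 1/10
Total weight = 2/15 + 1/45 + 1/10 = 23/90
P(W=0 | obs) = 2/15 / 23/90 = 12/23
P(W=1 | obs) = 1/45 / 23/90 = 2/23
P(W=2 | obs) = 1/10 / 23/90 = 9/23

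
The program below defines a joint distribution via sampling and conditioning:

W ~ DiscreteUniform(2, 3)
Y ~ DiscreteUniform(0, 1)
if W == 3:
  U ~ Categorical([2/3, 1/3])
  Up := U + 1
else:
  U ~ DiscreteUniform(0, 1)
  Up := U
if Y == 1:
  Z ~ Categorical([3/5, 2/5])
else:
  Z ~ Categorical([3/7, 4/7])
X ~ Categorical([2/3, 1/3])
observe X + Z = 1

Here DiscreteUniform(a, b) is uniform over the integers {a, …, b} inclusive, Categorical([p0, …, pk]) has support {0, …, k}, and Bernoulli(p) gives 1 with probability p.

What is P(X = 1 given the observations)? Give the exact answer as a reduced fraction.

P(X = 1 | obs) = 9/26

Enumerate traces; 16 have nonzero weight after conditioning:
  (W=2, Y=0, U=0, Z=0, X=1) weight 1/56
  (W=2, Y=0, U=0, Z=1, X=0) weight 1/21
  (W=2, Y=0, U=1, Z=0, X=1) weight 1/56
  (W=2, Y=0, U=1, Z=1, X=0) weight 1/21
  (W=2, Y=1, U=0, Z=0, X=1) weight 1/40
  (W=2, Y=1, U=0, Z=1, X=0) weight 1/30
  (W=2, Y=1, U=1, Z=0, X=1) weight 1/40
  (W=2, Y=1, U=1, Z=1, X=0) weight 1/30
  … 8 more
Group by X:
  weight(X=0) = 34/105
  weight(X=1) = 6/35
Total weight = 34/105 + 6/35 = 52/105
P(X=0 | obs) = 34/105 / 52/105 = 17/26
P(X=1 | obs) = 6/35 / 52/105 = 9/26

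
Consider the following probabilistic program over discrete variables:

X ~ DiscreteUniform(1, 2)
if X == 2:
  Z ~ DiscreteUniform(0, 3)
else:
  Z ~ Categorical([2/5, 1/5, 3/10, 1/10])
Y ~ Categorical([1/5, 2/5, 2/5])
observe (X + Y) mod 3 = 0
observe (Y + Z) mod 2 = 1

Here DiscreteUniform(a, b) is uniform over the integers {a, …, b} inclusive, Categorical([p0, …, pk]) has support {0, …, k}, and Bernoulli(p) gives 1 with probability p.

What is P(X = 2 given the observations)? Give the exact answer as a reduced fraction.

Enumerate traces; 4 have nonzero weight after conditioning:
  (X=1, Z=1, Y=2) weight 1/25
  (X=1, Z=3, Y=2) weight 1/50
  (X=2, Z=0, Y=1) weight 1/20
  (X=2, Z=2, Y=1) weight 1/20
Group by X:
  weight(X=1) = 3/50
  weight(X=2) = 1/10
Total weight = 3/50 + 1/10 = 4/25
P(X=1 | obs) = 3/50 / 4/25 = 3/8
P(X=2 | obs) = 1/10 / 4/25 = 5/8

P(X = 2 | obs) = 5/8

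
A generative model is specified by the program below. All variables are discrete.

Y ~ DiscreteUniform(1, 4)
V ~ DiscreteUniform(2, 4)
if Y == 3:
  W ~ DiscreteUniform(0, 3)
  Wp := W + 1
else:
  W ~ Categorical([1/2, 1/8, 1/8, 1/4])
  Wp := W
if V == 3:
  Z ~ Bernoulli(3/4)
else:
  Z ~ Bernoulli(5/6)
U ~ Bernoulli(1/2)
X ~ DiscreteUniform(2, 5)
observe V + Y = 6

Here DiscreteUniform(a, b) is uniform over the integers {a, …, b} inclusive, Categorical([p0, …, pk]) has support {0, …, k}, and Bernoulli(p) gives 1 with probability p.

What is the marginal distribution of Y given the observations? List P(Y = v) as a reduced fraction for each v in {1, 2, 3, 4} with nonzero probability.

Enumerate traces; 192 have nonzero weight after conditioning:
  (Y=2, V=4, W=0, Z=0, U=0, X=2) weight 1/1152
  (Y=2, V=4, W=0, Z=0, U=0, X=3) weight 1/1152
  (Y=2, V=4, W=0, Z=0, U=0, X=4) weight 1/1152
  (Y=2, V=4, W=0, Z=0, U=0, X=5) weight 1/1152
  (Y=2, V=4, W=0, Z=0, U=1, X=2) weight 1/1152
  (Y=2, V=4, W=0, Z=0, U=1, X=3) weight 1/1152
  (Y=2, V=4, W=0, Z=0, U=1, X=4) weight 1/1152
  (Y=2, V=4, W=0, Z=0, U=1, X=5) weight 1/1152
  (Y=3, V=3, W=0, Z=0, U=0, X=2) weight 1/1536
  (Y=4, V=2, W=0, Z=0, U=0, X=2) weight 1/1152
  … 182 more
Group by Y:
  weight(Y=2) = 1/12
  weight(Y=3) = 1/12
  weight(Y=4) = 1/12
Total weight = 1/12 + 1/12 + 1/12 = 1/4
P(Y=2 | obs) = 1/12 / 1/4 = 1/3
P(Y=3 | obs) = 1/12 / 1/4 = 1/3
P(Y=4 | obs) = 1/12 / 1/4 = 1/3

P(Y=2) = 1/3, P(Y=3) = 1/3, P(Y=4) = 1/3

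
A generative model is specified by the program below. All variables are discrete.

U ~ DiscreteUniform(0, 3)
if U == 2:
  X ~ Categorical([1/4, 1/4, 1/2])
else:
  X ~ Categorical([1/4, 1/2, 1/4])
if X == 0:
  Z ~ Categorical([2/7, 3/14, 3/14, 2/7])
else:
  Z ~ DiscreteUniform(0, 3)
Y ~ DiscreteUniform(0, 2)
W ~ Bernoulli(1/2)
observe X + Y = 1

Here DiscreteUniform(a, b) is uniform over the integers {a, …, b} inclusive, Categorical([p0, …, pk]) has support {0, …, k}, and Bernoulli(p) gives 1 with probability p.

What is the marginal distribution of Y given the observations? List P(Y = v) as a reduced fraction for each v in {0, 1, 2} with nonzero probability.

Enumerate traces; 64 have nonzero weight after conditioning:
  (U=0, X=0, Z=0, Y=1, W=0) weight 1/336
  (U=0, X=0, Z=0, Y=1, W=1) weight 1/336
  (U=0, X=0, Z=1, Y=1, W=0) weight 1/448
  (U=0, X=0, Z=1, Y=1, W=1) weight 1/448
  (U=0, X=0, Z=2, Y=1, W=0) weight 1/448
  (U=0, X=0, Z=2, Y=1, W=1) weight 1/448
  (U=0, X=0, Z=3, Y=1, W=0) weight 1/336
  (U=0, X=0, Z=3, Y=1, W=1) weight 1/336
  (U=0, X=1, Z=0, Y=0, W=0) weight 1/192
  … 55 more
Group by Y:
  weight(Y=0) = 7/48
  weight(Y=1) = 1/12
Total weight = 7/48 + 1/12 = 11/48
P(Y=0 | obs) = 7/48 / 11/48 = 7/11
P(Y=1 | obs) = 1/12 / 11/48 = 4/11

P(Y=0) = 7/11, P(Y=1) = 4/11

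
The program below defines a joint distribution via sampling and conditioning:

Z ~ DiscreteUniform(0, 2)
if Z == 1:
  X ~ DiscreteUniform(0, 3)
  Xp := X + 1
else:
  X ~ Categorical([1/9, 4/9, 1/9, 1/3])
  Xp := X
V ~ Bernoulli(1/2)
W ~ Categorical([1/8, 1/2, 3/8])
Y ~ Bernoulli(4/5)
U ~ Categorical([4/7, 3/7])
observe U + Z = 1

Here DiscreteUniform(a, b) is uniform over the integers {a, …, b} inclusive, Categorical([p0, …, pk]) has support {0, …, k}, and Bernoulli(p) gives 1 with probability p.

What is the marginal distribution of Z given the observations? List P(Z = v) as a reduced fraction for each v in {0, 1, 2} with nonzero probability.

P(Z=0) = 3/7, P(Z=1) = 4/7

Enumerate traces; 96 have nonzero weight after conditioning:
  (Z=0, X=0, V=0, W=0, Y=0, U=1) weight 1/5040
  (Z=0, X=0, V=0, W=0, Y=1, U=1) weight 1/1260
  (Z=0, X=0, V=0, W=1, Y=0, U=1) weight 1/1260
  (Z=0, X=0, V=0, W=1, Y=1, U=1) weight 1/315
  (Z=0, X=0, V=0, W=2, Y=0, U=1) weight 1/1680
  (Z=0, X=0, V=0, W=2, Y=1, U=1) weight 1/420
  (Z=0, X=0, V=1, W=0, Y=0, U=1) weight 1/5040
  (Z=0, X=0, V=1, W=0, Y=1, U=1) weight 1/1260
  (Z=1, X=0, V=0, W=0, Y=0, U=0) weight 1/1680
  … 87 more
Group by Z:
  weight(Z=0) = 1/7
  weight(Z=1) = 4/21
Total weight = 1/7 + 4/21 = 1/3
P(Z=0 | obs) = 1/7 / 1/3 = 3/7
P(Z=1 | obs) = 4/21 / 1/3 = 4/7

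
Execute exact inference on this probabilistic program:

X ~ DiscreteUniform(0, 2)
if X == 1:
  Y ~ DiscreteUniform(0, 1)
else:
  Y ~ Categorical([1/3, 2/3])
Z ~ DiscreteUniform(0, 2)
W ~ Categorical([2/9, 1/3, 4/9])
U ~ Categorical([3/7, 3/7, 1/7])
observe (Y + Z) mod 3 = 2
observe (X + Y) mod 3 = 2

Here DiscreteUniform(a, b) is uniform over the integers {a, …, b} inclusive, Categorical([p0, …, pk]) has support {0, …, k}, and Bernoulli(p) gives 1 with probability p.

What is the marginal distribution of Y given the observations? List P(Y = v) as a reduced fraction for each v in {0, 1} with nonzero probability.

P(Y=0) = 2/5, P(Y=1) = 3/5

Enumerate traces; 18 have nonzero weight after conditioning:
  (X=1, Y=1, Z=1, W=0, U=0) weight 1/189
  (X=1, Y=1, Z=1, W=0, U=1) weight 1/189
  (X=1, Y=1, Z=1, W=0, U=2) weight 1/567
  (X=1, Y=1, Z=1, W=1, U=0) weight 1/126
  (X=1, Y=1, Z=1, W=1, U=1) weight 1/126
  (X=1, Y=1, Z=1, W=1, U=2) weight 1/378
  (X=1, Y=1, Z=1, W=2, U=0) weight 2/189
  (X=1, Y=1, Z=1, W=2, U=1) weight 2/189
  (X=2, Y=0, Z=2, W=0, U=0) weight 2/567
  … 9 more
Group by Y:
  weight(Y=0) = 1/27
  weight(Y=1) = 1/18
Total weight = 1/27 + 1/18 = 5/54
P(Y=0 | obs) = 1/27 / 5/54 = 2/5
P(Y=1 | obs) = 1/18 / 5/54 = 3/5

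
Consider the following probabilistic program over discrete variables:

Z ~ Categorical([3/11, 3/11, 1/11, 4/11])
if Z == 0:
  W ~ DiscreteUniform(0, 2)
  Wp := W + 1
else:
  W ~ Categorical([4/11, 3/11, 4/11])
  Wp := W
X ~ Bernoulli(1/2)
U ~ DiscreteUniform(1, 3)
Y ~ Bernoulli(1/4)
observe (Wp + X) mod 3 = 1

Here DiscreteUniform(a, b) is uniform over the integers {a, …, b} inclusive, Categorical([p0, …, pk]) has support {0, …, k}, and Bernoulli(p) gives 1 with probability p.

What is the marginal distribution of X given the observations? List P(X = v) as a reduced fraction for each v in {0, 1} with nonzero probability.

Enumerate traces; 48 have nonzero weight after conditioning:
  (Z=0, W=0, X=0, U=1, Y=0) weight 1/88
  (Z=0, W=0, X=0, U=1, Y=1) weight 1/264
  (Z=0, W=0, X=0, U=2, Y=0) weight 1/88
  (Z=0, W=0, X=0, U=2, Y=1) weight 1/264
  (Z=0, W=0, X=0, U=3, Y=0) weight 1/88
  (Z=0, W=0, X=0, U=3, Y=1) weight 1/264
  (Z=0, W=2, X=1, U=1, Y=0) weight 1/88
  (Z=0, W=2, X=1, U=1, Y=1) weight 1/264
  … 40 more
Group by X:
  weight(X=0) = 35/242
  weight(X=1) = 43/242
Total weight = 35/242 + 43/242 = 39/121
P(X=0 | obs) = 35/242 / 39/121 = 35/78
P(X=1 | obs) = 43/242 / 39/121 = 43/78

P(X=0) = 35/78, P(X=1) = 43/78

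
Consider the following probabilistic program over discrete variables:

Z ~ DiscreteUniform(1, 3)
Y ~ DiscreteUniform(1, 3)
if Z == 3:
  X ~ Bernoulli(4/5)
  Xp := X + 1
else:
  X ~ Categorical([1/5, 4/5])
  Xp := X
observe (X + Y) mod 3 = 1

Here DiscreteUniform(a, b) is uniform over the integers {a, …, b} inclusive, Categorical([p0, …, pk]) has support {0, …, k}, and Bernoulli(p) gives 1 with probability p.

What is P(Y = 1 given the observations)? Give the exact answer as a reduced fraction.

Enumerate traces; 6 have nonzero weight after conditioning:
  (Z=1, Y=1, X=0) weight 1/45
  (Z=1, Y=3, X=1) weight 4/45
  (Z=2, Y=1, X=0) weight 1/45
  (Z=2, Y=3, X=1) weight 4/45
  (Z=3, Y=1, X=0) weight 1/45
  (Z=3, Y=3, X=1) weight 4/45
Group by Y:
  weight(Y=1) = 1/15
  weight(Y=3) = 4/15
Total weight = 1/15 + 4/15 = 1/3
P(Y=1 | obs) = 1/15 / 1/3 = 1/5
P(Y=3 | obs) = 4/15 / 1/3 = 4/5

P(Y = 1 | obs) = 1/5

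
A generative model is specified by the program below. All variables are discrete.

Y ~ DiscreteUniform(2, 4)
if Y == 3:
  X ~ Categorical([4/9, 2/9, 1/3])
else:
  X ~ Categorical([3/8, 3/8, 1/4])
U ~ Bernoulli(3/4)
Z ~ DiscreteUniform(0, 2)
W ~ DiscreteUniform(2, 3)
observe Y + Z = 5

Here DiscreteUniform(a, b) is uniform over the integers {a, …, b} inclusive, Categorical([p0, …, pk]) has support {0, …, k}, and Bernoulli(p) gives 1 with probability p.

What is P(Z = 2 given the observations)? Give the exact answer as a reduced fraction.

P(Z = 2 | obs) = 1/2

Enumerate traces; 24 have nonzero weight after conditioning:
  (Y=3, X=0, U=0, Z=2, W=2) weight 1/162
  (Y=3, X=0, U=0, Z=2, W=3) weight 1/162
  (Y=3, X=0, U=1, Z=2, W=2) weight 1/54
  (Y=3, X=0, U=1, Z=2, W=3) weight 1/54
  (Y=3, X=1, U=0, Z=2, W=2) weight 1/324
  (Y=3, X=1, U=0, Z=2, W=3) weight 1/324
  (Y=3, X=1, U=1, Z=2, W=2) weight 1/108
  (Y=3, X=1, U=1, Z=2, W=3) weight 1/108
  (Y=4, X=0, U=0, Z=1, W=2) weight 1/192
  … 15 more
Group by Z:
  weight(Z=1) = 1/9
  weight(Z=2) = 1/9
Total weight = 1/9 + 1/9 = 2/9
P(Z=1 | obs) = 1/9 / 2/9 = 1/2
P(Z=2 | obs) = 1/9 / 2/9 = 1/2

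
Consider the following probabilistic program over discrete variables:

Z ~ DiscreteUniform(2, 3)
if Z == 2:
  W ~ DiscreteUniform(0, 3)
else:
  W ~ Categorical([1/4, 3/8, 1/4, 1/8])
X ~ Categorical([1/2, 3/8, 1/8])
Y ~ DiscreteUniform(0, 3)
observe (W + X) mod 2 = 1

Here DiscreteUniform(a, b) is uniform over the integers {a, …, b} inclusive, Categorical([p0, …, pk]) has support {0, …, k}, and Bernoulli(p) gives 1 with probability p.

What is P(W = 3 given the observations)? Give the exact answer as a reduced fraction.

Enumerate traces; 48 have nonzero weight after conditioning:
  (Z=2, W=0, X=1, Y=0) weight 3/256
  (Z=2, W=0, X=1, Y=1) weight 3/256
  (Z=2, W=0, X=1, Y=2) weight 3/256
  (Z=2, W=0, X=1, Y=3) weight 3/256
  (Z=2, W=1, X=0, Y=0) weight 1/64
  (Z=2, W=1, X=0, Y=1) weight 1/64
  (Z=2, W=1, X=0, Y=2) weight 1/64
  (Z=2, W=1, X=0, Y=3) weight 1/64
  (Z=2, W=2, X=1, Y=0) weight 3/256
  (Z=2, W=3, X=0, Y=0) weight 1/64
  … 38 more
Group by W:
  weight(W=0) = 3/32
  weight(W=1) = 25/128
  weight(W=2) = 3/32
  weight(W=3) = 15/128
Total weight = 3/32 + 25/128 + 3/32 + 15/128 = 1/2
P(W=0 | obs) = 3/32 / 1/2 = 3/16
P(W=1 | obs) = 25/128 / 1/2 = 25/64
P(W=2 | obs) = 3/32 / 1/2 = 3/16
P(W=3 | obs) = 15/128 / 1/2 = 15/64

P(W = 3 | obs) = 15/64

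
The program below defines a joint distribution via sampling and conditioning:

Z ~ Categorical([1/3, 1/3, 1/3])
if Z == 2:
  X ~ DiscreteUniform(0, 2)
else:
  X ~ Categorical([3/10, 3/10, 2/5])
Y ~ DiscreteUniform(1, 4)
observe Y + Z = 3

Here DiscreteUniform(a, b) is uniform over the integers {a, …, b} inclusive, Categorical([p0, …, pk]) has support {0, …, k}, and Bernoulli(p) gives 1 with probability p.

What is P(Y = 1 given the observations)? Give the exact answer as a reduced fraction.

Enumerate traces; 9 have nonzero weight after conditioning:
  (Z=0, X=0, Y=3) weight 1/40
  (Z=0, X=1, Y=3) weight 1/40
  (Z=0, X=2, Y=3) weight 1/30
  (Z=1, X=0, Y=2) weight 1/40
  (Z=1, X=1, Y=2) weight 1/40
  (Z=1, X=2, Y=2) weight 1/30
  (Z=2, X=0, Y=1) weight 1/36
  (Z=2, X=1, Y=1) weight 1/36
  … 1 more
Group by Y:
  weight(Y=1) = 1/12
  weight(Y=2) = 1/12
  weight(Y=3) = 1/12
Total weight = 1/12 + 1/12 + 1/12 = 1/4
P(Y=1 | obs) = 1/12 / 1/4 = 1/3
P(Y=2 | obs) = 1/12 / 1/4 = 1/3
P(Y=3 | obs) = 1/12 / 1/4 = 1/3

P(Y = 1 | obs) = 1/3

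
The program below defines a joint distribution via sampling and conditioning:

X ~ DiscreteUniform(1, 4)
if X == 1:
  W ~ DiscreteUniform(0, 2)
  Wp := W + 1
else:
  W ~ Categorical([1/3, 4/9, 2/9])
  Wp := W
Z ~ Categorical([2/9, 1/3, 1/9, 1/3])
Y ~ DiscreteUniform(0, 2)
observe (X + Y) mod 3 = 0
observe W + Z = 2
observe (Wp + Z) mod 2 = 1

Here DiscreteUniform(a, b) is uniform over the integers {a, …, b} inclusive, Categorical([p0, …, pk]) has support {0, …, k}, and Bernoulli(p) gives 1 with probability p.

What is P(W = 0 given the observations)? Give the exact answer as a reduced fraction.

Enumerate traces; 3 have nonzero weight after conditioning:
  (X=1, W=0, Z=2, Y=2) weight 1/324
  (X=1, W=1, Z=1, Y=2) weight 1/108
  (X=1, W=2, Z=0, Y=2) weight 1/162
Group by W:
  weight(W=0) = 1/324
  weight(W=1) = 1/108
  weight(W=2) = 1/162
Total weight = 1/324 + 1/108 + 1/162 = 1/54
P(W=0 | obs) = 1/324 / 1/54 = 1/6
P(W=1 | obs) = 1/108 / 1/54 = 1/2
P(W=2 | obs) = 1/162 / 1/54 = 1/3

P(W = 0 | obs) = 1/6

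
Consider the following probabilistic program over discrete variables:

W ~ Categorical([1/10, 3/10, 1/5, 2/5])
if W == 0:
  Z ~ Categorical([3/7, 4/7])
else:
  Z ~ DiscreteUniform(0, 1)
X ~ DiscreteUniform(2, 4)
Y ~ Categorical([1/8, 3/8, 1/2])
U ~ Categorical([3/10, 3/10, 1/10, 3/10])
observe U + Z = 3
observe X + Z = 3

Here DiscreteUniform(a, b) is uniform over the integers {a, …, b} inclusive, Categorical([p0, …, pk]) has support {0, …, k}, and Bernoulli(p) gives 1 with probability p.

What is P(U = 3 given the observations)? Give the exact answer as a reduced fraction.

P(U = 3 | obs) = 207/278

Enumerate traces; 24 have nonzero weight after conditioning:
  (W=0, Z=0, X=3, Y=0, U=3) weight 3/5600
  (W=0, Z=0, X=3, Y=1, U=3) weight 9/5600
  (W=0, Z=0, X=3, Y=2, U=3) weight 3/1400
  (W=0, Z=1, X=2, Y=0, U=2) weight 1/4200
  (W=0, Z=1, X=2, Y=1, U=2) weight 1/1400
  (W=0, Z=1, X=2, Y=2, U=2) weight 1/1050
  (W=1, Z=0, X=3, Y=0, U=3) weight 3/1600
  (W=1, Z=0, X=3, Y=1, U=3) weight 9/1600
  … 16 more
Group by U:
  weight(U=2) = 71/4200
  weight(U=3) = 69/1400
Total weight = 71/4200 + 69/1400 = 139/2100
P(U=2 | obs) = 71/4200 / 139/2100 = 71/278
P(U=3 | obs) = 69/1400 / 139/2100 = 207/278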